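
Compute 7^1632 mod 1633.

7^1 ≡ 7 (mod 1633)
7^2 ≡ 7^2 = 49 ≡ 49 (mod 1633)
7^4 ≡ 49^2 = 2401 ≡ 768 (mod 1633)
7^8 ≡ 768^2 = 589824 ≡ 311 (mod 1633)
7^16 ≡ 311^2 = 96721 ≡ 374 (mod 1633)
7^32 ≡ 374^2 = 139876 ≡ 1071 (mod 1633)
7^64 ≡ 1071^2 = 1147041 ≡ 675 (mod 1633)
7^128 ≡ 675^2 = 455625 ≡ 18 (mod 1633)
7^256 ≡ 18^2 = 324 ≡ 324 (mod 1633)
7^512 ≡ 324^2 = 104976 ≡ 464 (mod 1633)
7^1024 ≡ 464^2 = 215296 ≡ 1373 (mod 1633)
1632 = 1024 + 512 + 64 + 32 in binary powers of 2.
So 7^1632 ≡ 1373 · 464 · 675 · 1071 ≡ 1458 (mod 1633).
Since 1458 ≠ 1, base 7 is a Fermat witness: 1633 is composite.

1458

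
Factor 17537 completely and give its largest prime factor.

71

17537 = 13 · 1349
1349 = 19 · 71
71 is prime.
So 17537 = 13 · 19 · 71; the largest prime factor is 71.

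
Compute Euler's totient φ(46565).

Factor: 46565 = 5 · 67 · 139.
φ(46565) = (5−1) · (67−1) · (139−1) = 4 · 66 · 138 = 36432.

36432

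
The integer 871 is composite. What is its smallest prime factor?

13

871 is odd.
Digit sum 16, not divisible by 3.
Ends in 1: not divisible by 5.
7: 871 = 7·124 + 3
11: 871 = 11·79 + 2
13: 871 = 13·67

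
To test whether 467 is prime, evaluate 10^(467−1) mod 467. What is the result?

10^1 ≡ 10 (mod 467)
10^2 ≡ 10^2 = 100 ≡ 100 (mod 467)
10^4 ≡ 100^2 = 10000 ≡ 193 (mod 467)
10^8 ≡ 193^2 = 37249 ≡ 356 (mod 467)
10^16 ≡ 356^2 = 126736 ≡ 179 (mod 467)
10^32 ≡ 179^2 = 32041 ≡ 285 (mod 467)
10^64 ≡ 285^2 = 81225 ≡ 434 (mod 467)
10^128 ≡ 434^2 = 188356 ≡ 155 (mod 467)
10^256 ≡ 155^2 = 24025 ≡ 208 (mod 467)
466 = 256 + 128 + 64 + 16 + 2 in binary powers of 2.
So 10^466 ≡ 208 · 155 · 434 · 179 · 100 ≡ 1 (mod 467).
Since the result is 1, base 10 gives no evidence that 467 is composite.

1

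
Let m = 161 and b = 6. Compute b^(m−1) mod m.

6^1 ≡ 6 (mod 161)
6^2 ≡ 6^2 = 36 ≡ 36 (mod 161)
6^4 ≡ 36^2 = 1296 ≡ 8 (mod 161)
6^8 ≡ 8^2 = 64 ≡ 64 (mod 161)
6^16 ≡ 64^2 = 4096 ≡ 71 (mod 161)
6^32 ≡ 71^2 = 5041 ≡ 50 (mod 161)
6^64 ≡ 50^2 = 2500 ≡ 85 (mod 161)
6^128 ≡ 85^2 = 7225 ≡ 141 (mod 161)
160 = 128 + 32 in binary powers of 2.
So 6^160 ≡ 141 · 50 ≡ 127 (mod 161).
Since 127 ≠ 1, base 6 is a Fermat witness: 161 is composite.

127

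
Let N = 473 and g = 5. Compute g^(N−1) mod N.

5^1 ≡ 5 (mod 473)
5^2 ≡ 5^2 = 25 ≡ 25 (mod 473)
5^4 ≡ 25^2 = 625 ≡ 152 (mod 473)
5^8 ≡ 152^2 = 23104 ≡ 400 (mod 473)
5^16 ≡ 400^2 = 160000 ≡ 126 (mod 473)
5^32 ≡ 126^2 = 15876 ≡ 267 (mod 473)
5^64 ≡ 267^2 = 71289 ≡ 339 (mod 473)
5^128 ≡ 339^2 = 114921 ≡ 455 (mod 473)
5^256 ≡ 455^2 = 207025 ≡ 324 (mod 473)
472 = 256 + 128 + 64 + 16 + 8 in binary powers of 2.
So 5^472 ≡ 324 · 455 · 339 · 126 · 400 ≡ 454 (mod 473).
Since 454 ≠ 1, base 5 is a Fermat witness: 473 is composite.

454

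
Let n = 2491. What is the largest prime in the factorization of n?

53

2491 = 47 · 53
53 is prime.
So 2491 = 47 · 53; the largest prime factor is 53.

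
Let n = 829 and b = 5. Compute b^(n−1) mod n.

1

5^1 ≡ 5 (mod 829)
5^2 ≡ 5^2 = 25 ≡ 25 (mod 829)
5^4 ≡ 25^2 = 625 ≡ 625 (mod 829)
5^8 ≡ 625^2 = 390625 ≡ 166 (mod 829)
5^16 ≡ 166^2 = 27556 ≡ 199 (mod 829)
5^32 ≡ 199^2 = 39601 ≡ 638 (mod 829)
5^64 ≡ 638^2 = 407044 ≡ 5 (mod 829)
5^128 ≡ 5^2 = 25 ≡ 25 (mod 829)
5^256 ≡ 25^2 = 625 ≡ 625 (mod 829)
5^512 ≡ 625^2 = 390625 ≡ 166 (mod 829)
828 = 512 + 256 + 32 + 16 + 8 + 4 in binary powers of 2.
So 5^828 ≡ 166 · 625 · 638 · 199 · 166 · 625 ≡ 1 (mod 829).
Since the result is 1, base 5 gives no evidence that 829 is composite.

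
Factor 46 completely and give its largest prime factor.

46 = 2 · 23
23 is prime.
So 46 = 2 · 23; the largest prime factor is 23.

23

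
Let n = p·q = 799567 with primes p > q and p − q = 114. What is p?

Since p = q + 114, we have 799567 = q(q + 114), so q² + 114q − 799567 = 0.
Discriminant: 114² + 4·799567 = 12996 + 3198268 = 3211264; √3211264 = 1792.
q = (−114 + 1792)/2 = 839, and p = q + 114 = 953.
Check: 839 · 953 = 799567.

953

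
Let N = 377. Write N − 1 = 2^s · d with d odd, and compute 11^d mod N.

305

377 − 1 = 376 = 2^3 · 47, so d = 47.
11^1 ≡ 11 (mod 377)
11^2 ≡ 11^2 = 121 ≡ 121 (mod 377)
11^4 ≡ 121^2 = 14641 ≡ 315 (mod 377)
11^8 ≡ 315^2 = 99225 ≡ 74 (mod 377)
11^16 ≡ 74^2 = 5476 ≡ 198 (mod 377)
11^32 ≡ 198^2 = 39204 ≡ 373 (mod 377)
47 = 32 + 8 + 4 + 2 + 1 in binary powers of 2.
So 11^47 ≡ 373 · 74 · 315 · 121 · 11 ≡ 305 (mod 377).
Squaring chain: 305 → 283 → 165; never reaches −1, so base 11 is a Miller–Rabin witness that 377 is composite.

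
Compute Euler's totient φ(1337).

1140

Factor: 1337 = 7 · 191.
φ(1337) = (7−1) · (191−1) = 6 · 190 = 1140.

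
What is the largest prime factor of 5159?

5159 = 7 · 737
737 = 11 · 67
67 is prime.
So 5159 = 7 · 11 · 67; the largest prime factor is 67.

67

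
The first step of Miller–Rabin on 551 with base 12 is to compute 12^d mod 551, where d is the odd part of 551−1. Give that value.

46

551 − 1 = 550 = 2^1 · 275, so d = 275.
12^1 ≡ 12 (mod 551)
12^2 ≡ 12^2 = 144 ≡ 144 (mod 551)
12^4 ≡ 144^2 = 20736 ≡ 349 (mod 551)
12^8 ≡ 349^2 = 121801 ≡ 30 (mod 551)
12^16 ≡ 30^2 = 900 ≡ 349 (mod 551)
12^32 ≡ 349^2 = 121801 ≡ 30 (mod 551)
12^64 ≡ 30^2 = 900 ≡ 349 (mod 551)
12^128 ≡ 349^2 = 121801 ≡ 30 (mod 551)
12^256 ≡ 30^2 = 900 ≡ 349 (mod 551)
275 = 256 + 16 + 2 + 1 in binary powers of 2.
So 12^275 ≡ 349 · 349 · 144 · 12 ≡ 46 (mod 551).
Squaring chain: 46; never reaches −1, so base 12 is a Miller–Rabin witness that 551 is composite.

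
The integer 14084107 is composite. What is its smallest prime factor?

14084107 is odd.
Digit sum 25, not divisible by 3.
Ends in 7: not divisible by 5.
7: 14084107 = 7·2012015 + 2
11: 14084107 = 11·1280373 + 4
13: 14084107 = 13·1083392 + 11
17: 14084107 = 17·828476 + 15
19: 14084107 = 19·741268 + 15
23: 14084107 = 23·612352 + 11
29: 14084107 = 29·485658 + 25
31: 14084107 = 31·454326 + 1
37: 14084107 = 37·380651 + 20
41: 14084107 = 41·343514 + 33
43: 14084107 = 43·327537 + 16
47: 14084107 = 47·299661 + 40
53: 14084107 = 53·265737 + 46
59: 14084107 = 59·238713 + 40
61: 14084107 = 61·230887

61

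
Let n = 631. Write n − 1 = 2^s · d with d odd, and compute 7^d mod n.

630

631 − 1 = 630 = 2^1 · 315, so d = 315.
7^1 ≡ 7 (mod 631)
7^2 ≡ 7^2 = 49 ≡ 49 (mod 631)
7^4 ≡ 49^2 = 2401 ≡ 508 (mod 631)
7^8 ≡ 508^2 = 258064 ≡ 616 (mod 631)
7^16 ≡ 616^2 = 379456 ≡ 225 (mod 631)
7^32 ≡ 225^2 = 50625 ≡ 145 (mod 631)
7^64 ≡ 145^2 = 21025 ≡ 202 (mod 631)
7^128 ≡ 202^2 = 40804 ≡ 420 (mod 631)
7^256 ≡ 420^2 = 176400 ≡ 351 (mod 631)
315 = 256 + 32 + 16 + 8 + 2 + 1 in binary powers of 2.
So 7^315 ≡ 351 · 145 · 225 · 616 · 49 · 7 ≡ 630 (mod 631).
Since 7^d ≡ 630 (mod 631), base 7 does not prove 631 composite.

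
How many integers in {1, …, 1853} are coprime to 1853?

Factor: 1853 = 17 · 109.
φ(1853) = (17−1) · (109−1) = 16 · 108 = 1728.

1728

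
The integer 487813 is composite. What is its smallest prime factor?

487813 is odd.
Digit sum 31, not divisible by 3.
Ends in 3: not divisible by 5.
7: 487813 = 7·69687 + 4
11: 487813 = 11·44346 + 7
13: 487813 = 13·37524 + 1
17: 487813 = 17·28694 + 15
19: 487813 = 19·25674 + 7
23: 487813 = 23·21209 + 6
29: 487813 = 29·16821 + 4
31: 487813 = 31·15735 + 28
37: 487813 = 37·13184 + 5
41: 487813 = 41·11897 + 36
43: 487813 = 43·11344 + 21
47: 487813 = 47·10379

47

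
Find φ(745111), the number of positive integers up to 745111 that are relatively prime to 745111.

Factor: 745111 = 59 · 73 · 173.
φ(745111) = (59−1) · (73−1) · (173−1) = 58 · 72 · 172 = 718272.

718272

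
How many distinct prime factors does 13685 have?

13685 = 5 · 2737
2737 = 7 · 391
391 = 17 · 23
13685 = 5 · 7 · 17 · 23, which has 4 distinct prime factors.

4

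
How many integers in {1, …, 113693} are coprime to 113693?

106720

Factor: 113693 = 41 · 47 · 59.
φ(113693) = (41−1) · (47−1) · (59−1) = 40 · 46 · 58 = 106720.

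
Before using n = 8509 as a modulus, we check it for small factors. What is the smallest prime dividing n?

8509 is odd.
Digit sum 22, not divisible by 3.
Ends in 9: not divisible by 5.
7: 8509 = 7·1215 + 4
11: 8509 = 11·773 + 6
13: 8509 = 13·654 + 7
17: 8509 = 17·500 + 9
19: 8509 = 19·447 + 16
23: 8509 = 23·369 + 22
29: 8509 = 29·293 + 12
31: 8509 = 31·274 + 15
37: 8509 = 37·229 + 36
41: 8509 = 41·207 + 22
43: 8509 = 43·197 + 38
47: 8509 = 47·181 + 2
53: 8509 = 53·160 + 29
59: 8509 = 59·144 + 13
61: 8509 = 61·139 + 30
67: 8509 = 67·127

67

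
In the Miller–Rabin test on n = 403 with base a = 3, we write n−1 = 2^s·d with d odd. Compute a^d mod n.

403 − 1 = 402 = 2^1 · 201, so d = 201.
3^1 ≡ 3 (mod 403)
3^2 ≡ 3^2 = 9 ≡ 9 (mod 403)
3^4 ≡ 9^2 = 81 ≡ 81 (mod 403)
3^8 ≡ 81^2 = 6561 ≡ 113 (mod 403)
3^16 ≡ 113^2 = 12769 ≡ 276 (mod 403)
3^32 ≡ 276^2 = 76176 ≡ 9 (mod 403)
3^64 ≡ 9^2 = 81 ≡ 81 (mod 403)
3^128 ≡ 81^2 = 6561 ≡ 113 (mod 403)
201 = 128 + 64 + 8 + 1 in binary powers of 2.
So 3^201 ≡ 113 · 81 · 113 · 3 ≡ 170 (mod 403).
Squaring chain: 170; never reaches −1, so base 3 is a Miller–Rabin witness that 403 is composite.

170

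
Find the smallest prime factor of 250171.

23

250171 is odd.
Digit sum 16, not divisible by 3.
Ends in 1: not divisible by 5.
7: 250171 = 7·35738 + 5
11: 250171 = 11·22742 + 9
13: 250171 = 13·19243 + 12
17: 250171 = 17·14715 + 16
19: 250171 = 19·13166 + 17
23: 250171 = 23·10877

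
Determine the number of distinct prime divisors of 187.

2

187 = 11 · 17
187 = 11 · 17, which has 2 distinct prime factors.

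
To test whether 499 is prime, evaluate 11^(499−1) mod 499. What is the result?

1

11^1 ≡ 11 (mod 499)
11^2 ≡ 11^2 = 121 ≡ 121 (mod 499)
11^4 ≡ 121^2 = 14641 ≡ 170 (mod 499)
11^8 ≡ 170^2 = 28900 ≡ 457 (mod 499)
11^16 ≡ 457^2 = 208849 ≡ 267 (mod 499)
11^32 ≡ 267^2 = 71289 ≡ 431 (mod 499)
11^64 ≡ 431^2 = 185761 ≡ 133 (mod 499)
11^128 ≡ 133^2 = 17689 ≡ 224 (mod 499)
11^256 ≡ 224^2 = 50176 ≡ 276 (mod 499)
498 = 256 + 128 + 64 + 32 + 16 + 2 in binary powers of 2.
So 11^498 ≡ 276 · 224 · 133 · 431 · 267 · 121 ≡ 1 (mod 499).
Since the result is 1, base 11 gives no evidence that 499 is composite.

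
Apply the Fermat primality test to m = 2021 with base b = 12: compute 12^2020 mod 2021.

397

12^1 ≡ 12 (mod 2021)
12^2 ≡ 12^2 = 144 ≡ 144 (mod 2021)
12^4 ≡ 144^2 = 20736 ≡ 526 (mod 2021)
12^8 ≡ 526^2 = 276676 ≡ 1820 (mod 2021)
12^16 ≡ 1820^2 = 3312400 ≡ 2002 (mod 2021)
12^32 ≡ 2002^2 = 4008004 ≡ 361 (mod 2021)
12^64 ≡ 361^2 = 130321 ≡ 977 (mod 2021)
12^128 ≡ 977^2 = 954529 ≡ 617 (mod 2021)
12^256 ≡ 617^2 = 380689 ≡ 741 (mod 2021)
12^512 ≡ 741^2 = 549081 ≡ 1390 (mod 2021)
12^1024 ≡ 1390^2 = 1932100 ≡ 24 (mod 2021)
2020 = 1024 + 512 + 256 + 128 + 64 + 32 + 4 in binary powers of 2.
So 12^2020 ≡ 24 · 1390 · 741 · 617 · 977 · 361 · 526 ≡ 397 (mod 2021).
Since 397 ≠ 1, base 12 is a Fermat witness: 2021 is composite.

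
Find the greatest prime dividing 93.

31

93 = 3 · 31
31 is prime.
So 93 = 3 · 31; the largest prime factor is 31.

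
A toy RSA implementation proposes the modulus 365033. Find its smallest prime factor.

365033 is odd.
Digit sum 20, not divisible by 3.
Ends in 3: not divisible by 5.
7: 365033 = 7·52147 + 4
11: 365033 = 11·33184 + 9
13: 365033 = 13·28079 + 6
17: 365033 = 17·21472 + 9
19: 365033 = 19·19212 + 5
23: 365033 = 23·15871

23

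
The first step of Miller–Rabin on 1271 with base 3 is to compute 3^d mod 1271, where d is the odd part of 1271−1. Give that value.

1271 − 1 = 1270 = 2^1 · 635, so d = 635.
3^1 ≡ 3 (mod 1271)
3^2 ≡ 3^2 = 9 ≡ 9 (mod 1271)
3^4 ≡ 9^2 = 81 ≡ 81 (mod 1271)
3^8 ≡ 81^2 = 6561 ≡ 206 (mod 1271)
3^16 ≡ 206^2 = 42436 ≡ 493 (mod 1271)
3^32 ≡ 493^2 = 243049 ≡ 288 (mod 1271)
3^64 ≡ 288^2 = 82944 ≡ 329 (mod 1271)
3^128 ≡ 329^2 = 108241 ≡ 206 (mod 1271)
3^256 ≡ 206^2 = 42436 ≡ 493 (mod 1271)
3^512 ≡ 493^2 = 243049 ≡ 288 (mod 1271)
635 = 512 + 64 + 32 + 16 + 8 + 2 + 1 in binary powers of 2.
So 3^635 ≡ 288 · 329 · 288 · 493 · 206 · 9 · 3 ≡ 150 (mod 1271).
Squaring chain: 150; never reaches −1, so base 3 is a Miller–Rabin witness that 1271 is composite.

150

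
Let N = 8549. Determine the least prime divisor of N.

8549 is odd.
Digit sum 26, not divisible by 3.
Ends in 9: not divisible by 5.
7: 8549 = 7·1221 + 2
11: 8549 = 11·777 + 2
13: 8549 = 13·657 + 8
17: 8549 = 17·502 + 15
19: 8549 = 19·449 + 18
23: 8549 = 23·371 + 16
29: 8549 = 29·294 + 23
31: 8549 = 31·275 + 24
37: 8549 = 37·231 + 2
41: 8549 = 41·208 + 21
43: 8549 = 43·198 + 35
47: 8549 = 47·181 + 42
53: 8549 = 53·161 + 16
59: 8549 = 59·144 + 53
61: 8549 = 61·140 + 9
67: 8549 = 67·127 + 40
71: 8549 = 71·120 + 29
73: 8549 = 73·117 + 8
79: 8549 = 79·108 + 17
83: 8549 = 83·103

83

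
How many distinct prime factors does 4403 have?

4403 = 7 · 629
629 = 17 · 37
4403 = 7 · 17 · 37, which has 3 distinct prime factors.

3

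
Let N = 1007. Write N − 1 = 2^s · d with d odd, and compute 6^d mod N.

700

1007 − 1 = 1006 = 2^1 · 503, so d = 503.
6^1 ≡ 6 (mod 1007)
6^2 ≡ 6^2 = 36 ≡ 36 (mod 1007)
6^4 ≡ 36^2 = 1296 ≡ 289 (mod 1007)
6^8 ≡ 289^2 = 83521 ≡ 947 (mod 1007)
6^16 ≡ 947^2 = 896809 ≡ 579 (mod 1007)
6^32 ≡ 579^2 = 335241 ≡ 917 (mod 1007)
6^64 ≡ 917^2 = 840889 ≡ 44 (mod 1007)
6^128 ≡ 44^2 = 1936 ≡ 929 (mod 1007)
6^256 ≡ 929^2 = 863041 ≡ 42 (mod 1007)
503 = 256 + 128 + 64 + 32 + 16 + 4 + 2 + 1 in binary powers of 2.
So 6^503 ≡ 42 · 929 · 44 · 917 · 579 · 289 · 36 · 6 ≡ 700 (mod 1007).
Squaring chain: 700; never reaches −1, so base 6 is a Miller–Rabin witness that 1007 is composite.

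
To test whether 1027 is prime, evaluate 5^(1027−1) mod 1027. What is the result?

1000

5^1 ≡ 5 (mod 1027)
5^2 ≡ 5^2 = 25 ≡ 25 (mod 1027)
5^4 ≡ 25^2 = 625 ≡ 625 (mod 1027)
5^8 ≡ 625^2 = 390625 ≡ 365 (mod 1027)
5^16 ≡ 365^2 = 133225 ≡ 742 (mod 1027)
5^32 ≡ 742^2 = 550564 ≡ 92 (mod 1027)
5^64 ≡ 92^2 = 8464 ≡ 248 (mod 1027)
5^128 ≡ 248^2 = 61504 ≡ 911 (mod 1027)
5^256 ≡ 911^2 = 829921 ≡ 105 (mod 1027)
5^512 ≡ 105^2 = 11025 ≡ 755 (mod 1027)
5^1024 ≡ 755^2 = 570025 ≡ 40 (mod 1027)
1026 = 1024 + 2 in binary powers of 2.
So 5^1026 ≡ 40 · 25 ≡ 1000 (mod 1027).
Since 1000 ≠ 1, base 5 is a Fermat witness: 1027 is composite.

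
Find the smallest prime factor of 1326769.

1326769 is odd.
Digit sum 34, not divisible by 3.
Ends in 9: not divisible by 5.
7: 1326769 = 7·189538 + 3
11: 1326769 = 11·120615 + 4
13: 1326769 = 13·102059 + 2
17: 1326769 = 17·78045 + 4
19: 1326769 = 19·69829 + 18
23: 1326769 = 23·57685 + 14
29: 1326769 = 29·45750 + 19
31: 1326769 = 31·42799

31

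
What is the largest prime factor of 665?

19

665 = 5 · 133
133 = 7 · 19
19 is prime.
So 665 = 5 · 7 · 19; the largest prime factor is 19.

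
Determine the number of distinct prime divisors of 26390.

26390 = 2 · 13195
13195 = 5 · 2639
2639 = 7 · 377
377 = 13 · 29
26390 = 2 · 5 · 7 · 13 · 29, which has 5 distinct prime factors.

5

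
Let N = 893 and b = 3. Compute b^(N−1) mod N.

852

3^1 ≡ 3 (mod 893)
3^2 ≡ 3^2 = 9 ≡ 9 (mod 893)
3^4 ≡ 9^2 = 81 ≡ 81 (mod 893)
3^8 ≡ 81^2 = 6561 ≡ 310 (mod 893)
3^16 ≡ 310^2 = 96100 ≡ 549 (mod 893)
3^32 ≡ 549^2 = 301401 ≡ 460 (mod 893)
3^64 ≡ 460^2 = 211600 ≡ 852 (mod 893)
3^128 ≡ 852^2 = 725904 ≡ 788 (mod 893)
3^256 ≡ 788^2 = 620944 ≡ 309 (mod 893)
3^512 ≡ 309^2 = 95481 ≡ 823 (mod 893)
892 = 512 + 256 + 64 + 32 + 16 + 8 + 4 in binary powers of 2.
So 3^892 ≡ 823 · 309 · 852 · 460 · 549 · 310 · 81 ≡ 852 (mod 893).
Since 852 ≠ 1, base 3 is a Fermat witness: 893 is composite.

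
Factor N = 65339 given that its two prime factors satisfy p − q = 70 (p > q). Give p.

Since p = q + 70, we have 65339 = q(q + 70), so q² + 70q − 65339 = 0.
Discriminant: 70² + 4·65339 = 4900 + 261356 = 266256; √266256 = 516.
q = (−70 + 516)/2 = 223, and p = q + 70 = 293.
Check: 223 · 293 = 65339.

293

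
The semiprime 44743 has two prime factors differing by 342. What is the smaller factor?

101

Since p = q + 342, we have 44743 = q(q + 342), so q² + 342q − 44743 = 0.
Discriminant: 342² + 4·44743 = 116964 + 178972 = 295936; √295936 = 544.
q = (−342 + 544)/2 = 101, and p = q + 342 = 443.
Check: 101 · 443 = 44743.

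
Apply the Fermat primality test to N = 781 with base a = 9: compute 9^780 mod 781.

529

9^1 ≡ 9 (mod 781)
9^2 ≡ 9^2 = 81 ≡ 81 (mod 781)
9^4 ≡ 81^2 = 6561 ≡ 313 (mod 781)
9^8 ≡ 313^2 = 97969 ≡ 344 (mod 781)
9^16 ≡ 344^2 = 118336 ≡ 405 (mod 781)
9^32 ≡ 405^2 = 164025 ≡ 15 (mod 781)
9^64 ≡ 15^2 = 225 ≡ 225 (mod 781)
9^128 ≡ 225^2 = 50625 ≡ 641 (mod 781)
9^256 ≡ 641^2 = 410881 ≡ 75 (mod 781)
9^512 ≡ 75^2 = 5625 ≡ 158 (mod 781)
780 = 512 + 256 + 8 + 4 in binary powers of 2.
So 9^780 ≡ 158 · 75 · 344 · 313 ≡ 529 (mod 781).
Since 529 ≠ 1, base 9 is a Fermat witness: 781 is composite.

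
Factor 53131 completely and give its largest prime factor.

67

53131 = 13 · 4087
4087 = 61 · 67
67 is prime.
So 53131 = 13 · 61 · 67; the largest prime factor is 67.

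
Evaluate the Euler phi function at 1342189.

Factor: 1342189 = 97 · 101 · 137.
φ(1342189) = (97−1) · (101−1) · (137−1) = 96 · 100 · 136 = 1305600.

1305600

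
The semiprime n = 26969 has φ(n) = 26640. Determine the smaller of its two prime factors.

149

φ(n) = (p−1)(q−1) = n − (p+q) + 1, so p + q = 26969 − 26640 + 1 = 330.
p and q are the roots of t² − 330t + 26969 = 0.
Discriminant: 330² − 4·26969 = 108900 − 107876 = 1024; √1024 = 32.
q = (330 − 32)/2 = 149, p = (330 + 32)/2 = 181.
Check: 149 · 181 = 26969.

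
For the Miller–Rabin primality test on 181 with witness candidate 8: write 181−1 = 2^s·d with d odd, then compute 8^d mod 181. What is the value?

181 − 1 = 180 = 2^2 · 45, so d = 45.
8^1 ≡ 8 (mod 181)
8^2 ≡ 8^2 = 64 ≡ 64 (mod 181)
8^4 ≡ 64^2 = 4096 ≡ 114 (mod 181)
8^8 ≡ 114^2 = 12996 ≡ 145 (mod 181)
8^16 ≡ 145^2 = 21025 ≡ 29 (mod 181)
8^32 ≡ 29^2 = 841 ≡ 117 (mod 181)
45 = 32 + 8 + 4 + 1 in binary powers of 2.
So 8^45 ≡ 117 · 145 · 114 · 8 ≡ 19 (mod 181).
Squaring chain: 19 → 180; reaches −1, so base 8 does not prove 181 composite.

19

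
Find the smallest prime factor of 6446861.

43

6446861 is odd.
Digit sum 35, not divisible by 3.
Ends in 1: not divisible by 5.
7: 6446861 = 7·920980 + 1
11: 6446861 = 11·586078 + 3
13: 6446861 = 13·495912 + 5
17: 6446861 = 17·379227 + 2
19: 6446861 = 19·339308 + 9
23: 6446861 = 23·280298 + 7
29: 6446861 = 29·222305 + 16
31: 6446861 = 31·207963 + 8
37: 6446861 = 37·174239 + 18
41: 6446861 = 41·157240 + 21
43: 6446861 = 43·149927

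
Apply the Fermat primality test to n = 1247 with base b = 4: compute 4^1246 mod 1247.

1

4^1 ≡ 4 (mod 1247)
4^2 ≡ 4^2 = 16 ≡ 16 (mod 1247)
4^4 ≡ 16^2 = 256 ≡ 256 (mod 1247)
4^8 ≡ 256^2 = 65536 ≡ 692 (mod 1247)
4^16 ≡ 692^2 = 478864 ≡ 16 (mod 1247)
4^32 ≡ 16^2 = 256 ≡ 256 (mod 1247)
4^64 ≡ 256^2 = 65536 ≡ 692 (mod 1247)
4^128 ≡ 692^2 = 478864 ≡ 16 (mod 1247)
4^256 ≡ 16^2 = 256 ≡ 256 (mod 1247)
4^512 ≡ 256^2 = 65536 ≡ 692 (mod 1247)
4^1024 ≡ 692^2 = 478864 ≡ 16 (mod 1247)
1246 = 1024 + 128 + 64 + 16 + 8 + 4 + 2 in binary powers of 2.
So 4^1246 ≡ 16 · 16 · 692 · 16 · 692 · 256 · 16 ≡ 1 (mod 1247).
Since the result is 1, base 4 gives no evidence that 1247 is composite.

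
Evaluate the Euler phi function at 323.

Factor: 323 = 17 · 19.
φ(323) = (17−1) · (19−1) = 16 · 18 = 288.

288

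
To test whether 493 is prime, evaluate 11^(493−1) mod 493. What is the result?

285

11^1 ≡ 11 (mod 493)
11^2 ≡ 11^2 = 121 ≡ 121 (mod 493)
11^4 ≡ 121^2 = 14641 ≡ 344 (mod 493)
11^8 ≡ 344^2 = 118336 ≡ 16 (mod 493)
11^16 ≡ 16^2 = 256 ≡ 256 (mod 493)
11^32 ≡ 256^2 = 65536 ≡ 460 (mod 493)
11^64 ≡ 460^2 = 211600 ≡ 103 (mod 493)
11^128 ≡ 103^2 = 10609 ≡ 256 (mod 493)
11^256 ≡ 256^2 = 65536 ≡ 460 (mod 493)
492 = 256 + 128 + 64 + 32 + 8 + 4 in binary powers of 2.
So 11^492 ≡ 460 · 256 · 103 · 460 · 16 · 344 ≡ 285 (mod 493).
Since 285 ≠ 1, base 11 is a Fermat witness: 493 is composite.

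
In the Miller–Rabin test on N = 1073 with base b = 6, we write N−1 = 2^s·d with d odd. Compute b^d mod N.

734

1073 − 1 = 1072 = 2^4 · 67, so d = 67.
6^1 ≡ 6 (mod 1073)
6^2 ≡ 6^2 = 36 ≡ 36 (mod 1073)
6^4 ≡ 36^2 = 1296 ≡ 223 (mod 1073)
6^8 ≡ 223^2 = 49729 ≡ 371 (mod 1073)
6^16 ≡ 371^2 = 137641 ≡ 297 (mod 1073)
6^32 ≡ 297^2 = 88209 ≡ 223 (mod 1073)
6^64 ≡ 223^2 = 49729 ≡ 371 (mod 1073)
67 = 64 + 2 + 1 in binary powers of 2.
So 6^67 ≡ 371 · 36 · 6 ≡ 734 (mod 1073).
Squaring chain: 734 → 110 → 297 → 223; never reaches −1, so base 6 is a Miller–Rabin witness that 1073 is composite.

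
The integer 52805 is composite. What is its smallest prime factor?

5

52805 is odd.
Digit sum 20, not divisible by 3.
Ends in 5: divisible by 5.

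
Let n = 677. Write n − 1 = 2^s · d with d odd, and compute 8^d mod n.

677 − 1 = 676 = 2^2 · 169, so d = 169.
8^1 ≡ 8 (mod 677)
8^2 ≡ 8^2 = 64 ≡ 64 (mod 677)
8^4 ≡ 64^2 = 4096 ≡ 34 (mod 677)
8^8 ≡ 34^2 = 1156 ≡ 479 (mod 677)
8^16 ≡ 479^2 = 229441 ≡ 615 (mod 677)
8^32 ≡ 615^2 = 378225 ≡ 459 (mod 677)
8^64 ≡ 459^2 = 210681 ≡ 134 (mod 677)
8^128 ≡ 134^2 = 17956 ≡ 354 (mod 677)
169 = 128 + 32 + 8 + 1 in binary powers of 2.
So 8^169 ≡ 354 · 459 · 479 · 8 ≡ 651 (mod 677).
Squaring chain: 651 → 676; reaches −1, so base 8 does not prove 677 composite.

651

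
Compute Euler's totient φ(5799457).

5702400

Factor: 5799457 = 151 · 193 · 199.
φ(5799457) = (151−1) · (193−1) · (199−1) = 150 · 192 · 198 = 5702400.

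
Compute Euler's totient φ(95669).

Factor: 95669 = 7 · 79 · 173.
φ(95669) = (7−1) · (79−1) · (173−1) = 6 · 78 · 172 = 80496.

80496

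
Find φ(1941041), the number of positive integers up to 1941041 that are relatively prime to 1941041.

1887088

Factor: 1941041 = 59 · 167 · 197.
φ(1941041) = (59−1) · (167−1) · (197−1) = 58 · 166 · 196 = 1887088.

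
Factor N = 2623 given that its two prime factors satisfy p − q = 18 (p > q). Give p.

Since p = q + 18, we have 2623 = q(q + 18), so q² + 18q − 2623 = 0.
Discriminant: 18² + 4·2623 = 324 + 10492 = 10816; √10816 = 104.
q = (−18 + 104)/2 = 43, and p = q + 18 = 61.
Check: 43 · 61 = 2623.

61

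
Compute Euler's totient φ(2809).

Factor: 2809 = 53^2.
φ(2809) = 53^1·(53−1) = 2756.

2756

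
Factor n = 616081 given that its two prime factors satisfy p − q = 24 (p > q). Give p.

Since p = q + 24, we have 616081 = q(q + 24), so q² + 24q − 616081 = 0.
Discriminant: 24² + 4·616081 = 576 + 2464324 = 2464900; √2464900 = 1570.
q = (−24 + 1570)/2 = 773, and p = q + 24 = 797.
Check: 773 · 797 = 616081.

797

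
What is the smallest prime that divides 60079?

73

60079 is odd.
Digit sum 22, not divisible by 3.
Ends in 9: not divisible by 5.
7: 60079 = 7·8582 + 5
11: 60079 = 11·5461 + 8
13: 60079 = 13·4621 + 6
17: 60079 = 17·3534 + 1
19: 60079 = 19·3162 + 1
23: 60079 = 23·2612 + 3
29: 60079 = 29·2071 + 20
31: 60079 = 31·1938 + 1
37: 60079 = 37·1623 + 28
41: 60079 = 41·1465 + 14
43: 60079 = 43·1397 + 8
47: 60079 = 47·1278 + 13
53: 60079 = 53·1133 + 30
59: 60079 = 59·1018 + 17
61: 60079 = 61·984 + 55
67: 60079 = 67·896 + 47
71: 60079 = 71·846 + 13
73: 60079 = 73·823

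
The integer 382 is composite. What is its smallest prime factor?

2

382 is even: 2 divides it.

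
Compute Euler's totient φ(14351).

14112

Factor: 14351 = 113 · 127.
φ(14351) = (113−1) · (127−1) = 112 · 126 = 14112.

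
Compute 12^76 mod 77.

12^1 ≡ 12 (mod 77)
12^2 ≡ 12^2 = 144 ≡ 67 (mod 77)
12^4 ≡ 67^2 = 4489 ≡ 23 (mod 77)
12^8 ≡ 23^2 = 529 ≡ 67 (mod 77)
12^16 ≡ 67^2 = 4489 ≡ 23 (mod 77)
12^32 ≡ 23^2 = 529 ≡ 67 (mod 77)
12^64 ≡ 67^2 = 4489 ≡ 23 (mod 77)
76 = 64 + 8 + 4 in binary powers of 2.
So 12^76 ≡ 23 · 67 · 23 ≡ 23 (mod 77).
Since 23 ≠ 1, base 12 is a Fermat witness: 77 is composite.

23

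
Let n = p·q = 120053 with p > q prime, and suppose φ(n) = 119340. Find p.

φ(n) = (p−1)(q−1) = n − (p+q) + 1, so p + q = 120053 − 119340 + 1 = 714.
p and q are the roots of t² − 714t + 120053 = 0.
Discriminant: 714² − 4·120053 = 509796 − 480212 = 29584; √29584 = 172.
q = (714 − 172)/2 = 271, p = (714 + 172)/2 = 443.
Check: 271 · 443 = 120053.

443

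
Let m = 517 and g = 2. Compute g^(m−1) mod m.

460

2^1 ≡ 2 (mod 517)
2^2 ≡ 2^2 = 4 ≡ 4 (mod 517)
2^4 ≡ 4^2 = 16 ≡ 16 (mod 517)
2^8 ≡ 16^2 = 256 ≡ 256 (mod 517)
2^16 ≡ 256^2 = 65536 ≡ 394 (mod 517)
2^32 ≡ 394^2 = 155236 ≡ 136 (mod 517)
2^64 ≡ 136^2 = 18496 ≡ 401 (mod 517)
2^128 ≡ 401^2 = 160801 ≡ 14 (mod 517)
2^256 ≡ 14^2 = 196 ≡ 196 (mod 517)
2^512 ≡ 196^2 = 38416 ≡ 158 (mod 517)
516 = 512 + 4 in binary powers of 2.
So 2^516 ≡ 158 · 16 ≡ 460 (mod 517).
Since 460 ≠ 1, base 2 is a Fermat witness: 517 is composite.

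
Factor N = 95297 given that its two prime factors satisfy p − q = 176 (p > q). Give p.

409

Since p = q + 176, we have 95297 = q(q + 176), so q² + 176q − 95297 = 0.
Discriminant: 176² + 4·95297 = 30976 + 381188 = 412164; √412164 = 642.
q = (−176 + 642)/2 = 233, and p = q + 176 = 409.
Check: 233 · 409 = 95297.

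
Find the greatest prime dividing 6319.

89

6319 = 71 · 89
89 is prime.
So 6319 = 71 · 89; the largest prime factor is 89.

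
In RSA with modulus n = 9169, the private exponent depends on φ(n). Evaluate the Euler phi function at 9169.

Factor: 9169 = 53 · 173.
φ(9169) = (53−1) · (173−1) = 52 · 172 = 8944.

8944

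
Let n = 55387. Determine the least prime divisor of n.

97

55387 is odd.
Digit sum 28, not divisible by 3.
Ends in 7: not divisible by 5.
7: 55387 = 7·7912 + 3
11: 55387 = 11·5035 + 2
13: 55387 = 13·4260 + 7
17: 55387 = 17·3258 + 1
19: 55387 = 19·2915 + 2
23: 55387 = 23·2408 + 3
29: 55387 = 29·1909 + 26
31: 55387 = 31·1786 + 21
37: 55387 = 37·1496 + 35
41: 55387 = 41·1350 + 37
43: 55387 = 43·1288 + 3
47: 55387 = 47·1178 + 21
53: 55387 = 53·1045 + 2
59: 55387 = 59·938 + 45
61: 55387 = 61·907 + 60
67: 55387 = 67·826 + 45
71: 55387 = 71·780 + 7
73: 55387 = 73·758 + 53
79: 55387 = 79·701 + 8
83: 55387 = 83·667 + 26
89: 55387 = 89·622 + 29
97: 55387 = 97·571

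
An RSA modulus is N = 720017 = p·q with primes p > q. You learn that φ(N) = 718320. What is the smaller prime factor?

φ(n) = (p−1)(q−1) = n − (p+q) + 1, so p + q = 720017 − 718320 + 1 = 1698.
p and q are the roots of t² − 1698t + 720017 = 0.
Discriminant: 1698² − 4·720017 = 2883204 − 2880068 = 3136; √3136 = 56.
q = (1698 − 56)/2 = 821, p = (1698 + 56)/2 = 877.
Check: 821 · 877 = 720017.

821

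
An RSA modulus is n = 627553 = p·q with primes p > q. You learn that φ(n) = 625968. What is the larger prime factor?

829

φ(n) = (p−1)(q−1) = n − (p+q) + 1, so p + q = 627553 − 625968 + 1 = 1586.
p and q are the roots of t² − 1586t + 627553 = 0.
Discriminant: 1586² − 4·627553 = 2515396 − 2510212 = 5184; √5184 = 72.
q = (1586 − 72)/2 = 757, p = (1586 + 72)/2 = 829.
Check: 757 · 829 = 627553.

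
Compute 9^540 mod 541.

1

9^1 ≡ 9 (mod 541)
9^2 ≡ 9^2 = 81 ≡ 81 (mod 541)
9^4 ≡ 81^2 = 6561 ≡ 69 (mod 541)
9^8 ≡ 69^2 = 4761 ≡ 433 (mod 541)
9^16 ≡ 433^2 = 187489 ≡ 303 (mod 541)
9^32 ≡ 303^2 = 91809 ≡ 380 (mod 541)
9^64 ≡ 380^2 = 144400 ≡ 494 (mod 541)
9^128 ≡ 494^2 = 244036 ≡ 45 (mod 541)
9^256 ≡ 45^2 = 2025 ≡ 402 (mod 541)
9^512 ≡ 402^2 = 161604 ≡ 386 (mod 541)
540 = 512 + 16 + 8 + 4 in binary powers of 2.
So 9^540 ≡ 386 · 303 · 433 · 69 ≡ 1 (mod 541).
Since the result is 1, base 9 gives no evidence that 541 is composite.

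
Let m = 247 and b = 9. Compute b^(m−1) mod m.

235

9^1 ≡ 9 (mod 247)
9^2 ≡ 9^2 = 81 ≡ 81 (mod 247)
9^4 ≡ 81^2 = 6561 ≡ 139 (mod 247)
9^8 ≡ 139^2 = 19321 ≡ 55 (mod 247)
9^16 ≡ 55^2 = 3025 ≡ 61 (mod 247)
9^32 ≡ 61^2 = 3721 ≡ 16 (mod 247)
9^64 ≡ 16^2 = 256 ≡ 9 (mod 247)
9^128 ≡ 9^2 = 81 ≡ 81 (mod 247)
246 = 128 + 64 + 32 + 16 + 4 + 2 in binary powers of 2.
So 9^246 ≡ 81 · 9 · 16 · 61 · 139 · 81 ≡ 235 (mod 247).
Since 235 ≠ 1, base 9 is a Fermat witness: 247 is composite.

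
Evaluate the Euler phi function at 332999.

Factor: 332999 = 53 · 61 · 103.
φ(332999) = (53−1) · (61−1) · (103−1) = 52 · 60 · 102 = 318240.

318240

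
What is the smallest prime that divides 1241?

1241 is odd.
Digit sum 8, not divisible by 3.
Ends in 1: not divisible by 5.
7: 1241 = 7·177 + 2
11: 1241 = 11·112 + 9
13: 1241 = 13·95 + 6
17: 1241 = 17·73

17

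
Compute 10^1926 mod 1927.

10^1 ≡ 10 (mod 1927)
10^2 ≡ 10^2 = 100 ≡ 100 (mod 1927)
10^4 ≡ 100^2 = 10000 ≡ 365 (mod 1927)
10^8 ≡ 365^2 = 133225 ≡ 262 (mod 1927)
10^16 ≡ 262^2 = 68644 ≡ 1199 (mod 1927)
10^32 ≡ 1199^2 = 1437601 ≡ 59 (mod 1927)
10^64 ≡ 59^2 = 3481 ≡ 1554 (mod 1927)
10^128 ≡ 1554^2 = 2414916 ≡ 385 (mod 1927)
10^256 ≡ 385^2 = 148225 ≡ 1773 (mod 1927)
10^512 ≡ 1773^2 = 3143529 ≡ 592 (mod 1927)
10^1024 ≡ 592^2 = 350464 ≡ 1677 (mod 1927)
1926 = 1024 + 512 + 256 + 128 + 4 + 2 in binary powers of 2.
So 10^1926 ≡ 1677 · 592 · 1773 · 385 · 365 · 100 ≡ 1076 (mod 1927).
Since 1076 ≠ 1, base 10 is a Fermat witness: 1927 is composite.

1076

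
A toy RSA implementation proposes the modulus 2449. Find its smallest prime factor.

31

2449 is odd.
Digit sum 19, not divisible by 3.
Ends in 9: not divisible by 5.
7: 2449 = 7·349 + 6
11: 2449 = 11·222 + 7
13: 2449 = 13·188 + 5
17: 2449 = 17·144 + 1
19: 2449 = 19·128 + 17
23: 2449 = 23·106 + 11
29: 2449 = 29·84 + 13
31: 2449 = 31·79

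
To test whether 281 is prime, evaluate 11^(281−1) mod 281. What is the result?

1

11^1 ≡ 11 (mod 281)
11^2 ≡ 11^2 = 121 ≡ 121 (mod 281)
11^4 ≡ 121^2 = 14641 ≡ 29 (mod 281)
11^8 ≡ 29^2 = 841 ≡ 279 (mod 281)
11^16 ≡ 279^2 = 77841 ≡ 4 (mod 281)
11^32 ≡ 4^2 = 16 ≡ 16 (mod 281)
11^64 ≡ 16^2 = 256 ≡ 256 (mod 281)
11^128 ≡ 256^2 = 65536 ≡ 63 (mod 281)
11^256 ≡ 63^2 = 3969 ≡ 35 (mod 281)
280 = 256 + 16 + 8 in binary powers of 2.
So 11^280 ≡ 35 · 4 · 279 ≡ 1 (mod 281).
Since the result is 1, base 11 gives no evidence that 281 is composite.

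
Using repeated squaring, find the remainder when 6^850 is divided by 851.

147

6^1 ≡ 6 (mod 851)
6^2 ≡ 6^2 = 36 ≡ 36 (mod 851)
6^4 ≡ 36^2 = 1296 ≡ 445 (mod 851)
6^8 ≡ 445^2 = 198025 ≡ 593 (mod 851)
6^16 ≡ 593^2 = 351649 ≡ 186 (mod 851)
6^32 ≡ 186^2 = 34596 ≡ 556 (mod 851)
6^64 ≡ 556^2 = 309136 ≡ 223 (mod 851)
6^128 ≡ 223^2 = 49729 ≡ 371 (mod 851)
6^256 ≡ 371^2 = 137641 ≡ 630 (mod 851)
6^512 ≡ 630^2 = 396900 ≡ 334 (mod 851)
850 = 512 + 256 + 64 + 16 + 2 in binary powers of 2.
So 6^850 ≡ 334 · 630 · 223 · 186 · 36 ≡ 147 (mod 851).
Since 147 ≠ 1, base 6 is a Fermat witness: 851 is composite.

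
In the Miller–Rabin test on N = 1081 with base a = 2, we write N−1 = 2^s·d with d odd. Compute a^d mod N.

1081 − 1 = 1080 = 2^3 · 135, so d = 135.
2^1 ≡ 2 (mod 1081)
2^2 ≡ 2^2 = 4 ≡ 4 (mod 1081)
2^4 ≡ 4^2 = 16 ≡ 16 (mod 1081)
2^8 ≡ 16^2 = 256 ≡ 256 (mod 1081)
2^16 ≡ 256^2 = 65536 ≡ 676 (mod 1081)
2^32 ≡ 676^2 = 456976 ≡ 794 (mod 1081)
2^64 ≡ 794^2 = 630436 ≡ 213 (mod 1081)
2^128 ≡ 213^2 = 45369 ≡ 1048 (mod 1081)
135 = 128 + 4 + 2 + 1 in binary powers of 2.
So 2^135 ≡ 1048 · 16 · 4 · 2 ≡ 100 (mod 1081).
Squaring chain: 100 → 271 → 1014; never reaches −1, so base 2 is a Miller–Rabin witness that 1081 is composite.

100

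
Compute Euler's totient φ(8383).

8200

Factor: 8383 = 83 · 101.
φ(8383) = (83−1) · (101−1) = 82 · 100 = 8200.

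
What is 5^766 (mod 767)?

5^1 ≡ 5 (mod 767)
5^2 ≡ 5^2 = 25 ≡ 25 (mod 767)
5^4 ≡ 25^2 = 625 ≡ 625 (mod 767)
5^8 ≡ 625^2 = 390625 ≡ 222 (mod 767)
5^16 ≡ 222^2 = 49284 ≡ 196 (mod 767)
5^32 ≡ 196^2 = 38416 ≡ 66 (mod 767)
5^64 ≡ 66^2 = 4356 ≡ 521 (mod 767)
5^128 ≡ 521^2 = 271441 ≡ 690 (mod 767)
5^256 ≡ 690^2 = 476100 ≡ 560 (mod 767)
5^512 ≡ 560^2 = 313600 ≡ 664 (mod 767)
766 = 512 + 128 + 64 + 32 + 16 + 8 + 4 + 2 in binary powers of 2.
So 5^766 ≡ 664 · 690 · 521 · 66 · 196 · 222 · 625 · 25 ≡ 454 (mod 767).
Since 454 ≠ 1, base 5 is a Fermat witness: 767 is composite.

454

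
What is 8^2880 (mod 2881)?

8^1 ≡ 8 (mod 2881)
8^2 ≡ 8^2 = 64 ≡ 64 (mod 2881)
8^4 ≡ 64^2 = 4096 ≡ 1215 (mod 2881)
8^8 ≡ 1215^2 = 1476225 ≡ 1153 (mod 2881)
8^16 ≡ 1153^2 = 1329409 ≡ 1268 (mod 2881)
8^32 ≡ 1268^2 = 1607824 ≡ 226 (mod 2881)
8^64 ≡ 226^2 = 51076 ≡ 2099 (mod 2881)
8^128 ≡ 2099^2 = 4405801 ≡ 752 (mod 2881)
8^256 ≡ 752^2 = 565504 ≡ 828 (mod 2881)
8^512 ≡ 828^2 = 685584 ≡ 2787 (mod 2881)
8^1024 ≡ 2787^2 = 7767369 ≡ 193 (mod 2881)
8^2048 ≡ 193^2 = 37249 ≡ 2677 (mod 2881)
2880 = 2048 + 512 + 256 + 64 in binary powers of 2.
So 8^2880 ≡ 2677 · 2787 · 828 · 2099 ≡ 692 (mod 2881).
Since 692 ≠ 1, base 8 is a Fermat witness: 2881 is composite.

692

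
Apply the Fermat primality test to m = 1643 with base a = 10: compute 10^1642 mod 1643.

1043

10^1 ≡ 10 (mod 1643)
10^2 ≡ 10^2 = 100 ≡ 100 (mod 1643)
10^4 ≡ 100^2 = 10000 ≡ 142 (mod 1643)
10^8 ≡ 142^2 = 20164 ≡ 448 (mod 1643)
10^16 ≡ 448^2 = 200704 ≡ 258 (mod 1643)
10^32 ≡ 258^2 = 66564 ≡ 844 (mod 1643)
10^64 ≡ 844^2 = 712336 ≡ 917 (mod 1643)
10^128 ≡ 917^2 = 840889 ≡ 1316 (mod 1643)
10^256 ≡ 1316^2 = 1731856 ≡ 134 (mod 1643)
10^512 ≡ 134^2 = 17956 ≡ 1526 (mod 1643)
10^1024 ≡ 1526^2 = 2328676 ≡ 545 (mod 1643)
1642 = 1024 + 512 + 64 + 32 + 8 + 2 in binary powers of 2.
So 10^1642 ≡ 545 · 1526 · 917 · 844 · 448 · 100 ≡ 1043 (mod 1643).
Since 1043 ≠ 1, base 10 is a Fermat witness: 1643 is composite.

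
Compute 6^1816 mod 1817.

98

6^1 ≡ 6 (mod 1817)
6^2 ≡ 6^2 = 36 ≡ 36 (mod 1817)
6^4 ≡ 36^2 = 1296 ≡ 1296 (mod 1817)
6^8 ≡ 1296^2 = 1679616 ≡ 708 (mod 1817)
6^16 ≡ 708^2 = 501264 ≡ 1589 (mod 1817)
6^32 ≡ 1589^2 = 2524921 ≡ 1108 (mod 1817)
6^64 ≡ 1108^2 = 1227664 ≡ 1189 (mod 1817)
6^128 ≡ 1189^2 = 1413721 ≡ 95 (mod 1817)
6^256 ≡ 95^2 = 9025 ≡ 1757 (mod 1817)
6^512 ≡ 1757^2 = 3087049 ≡ 1783 (mod 1817)
6^1024 ≡ 1783^2 = 3179089 ≡ 1156 (mod 1817)
1816 = 1024 + 512 + 256 + 16 + 8 in binary powers of 2.
So 6^1816 ≡ 1156 · 1783 · 1757 · 1589 · 708 ≡ 98 (mod 1817).
Since 98 ≠ 1, base 6 is a Fermat witness: 1817 is composite.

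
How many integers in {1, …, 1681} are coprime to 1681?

1640

Factor: 1681 = 41^2.
φ(1681) = 41^1·(41−1) = 1640.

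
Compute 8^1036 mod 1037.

8^1 ≡ 8 (mod 1037)
8^2 ≡ 8^2 = 64 ≡ 64 (mod 1037)
8^4 ≡ 64^2 = 4096 ≡ 985 (mod 1037)
8^8 ≡ 985^2 = 970225 ≡ 630 (mod 1037)
8^16 ≡ 630^2 = 396900 ≡ 766 (mod 1037)
8^32 ≡ 766^2 = 586756 ≡ 851 (mod 1037)
8^64 ≡ 851^2 = 724201 ≡ 375 (mod 1037)
8^128 ≡ 375^2 = 140625 ≡ 630 (mod 1037)
8^256 ≡ 630^2 = 396900 ≡ 766 (mod 1037)
8^512 ≡ 766^2 = 586756 ≡ 851 (mod 1037)
8^1024 ≡ 851^2 = 724201 ≡ 375 (mod 1037)
1036 = 1024 + 8 + 4 in binary powers of 2.
So 8^1036 ≡ 375 · 630 · 985 ≡ 339 (mod 1037).
Since 339 ≠ 1, base 8 is a Fermat witness: 1037 is composite.

339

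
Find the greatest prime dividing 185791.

185791 = 47 · 3953
3953 = 59 · 67
67 is prime.
So 185791 = 47 · 59 · 67; the largest prime factor is 67.

67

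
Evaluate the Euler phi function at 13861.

Factor: 13861 = 83 · 167.
φ(13861) = (83−1) · (167−1) = 82 · 166 = 13612.

13612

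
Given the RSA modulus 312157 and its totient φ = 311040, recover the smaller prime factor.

541

φ(n) = (p−1)(q−1) = n − (p+q) + 1, so p + q = 312157 − 311040 + 1 = 1118.
p and q are the roots of t² − 1118t + 312157 = 0.
Discriminant: 1118² − 4·312157 = 1249924 − 1248628 = 1296; √1296 = 36.
q = (1118 − 36)/2 = 541, p = (1118 + 36)/2 = 577.
Check: 541 · 577 = 312157.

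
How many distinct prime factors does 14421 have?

14421 = 3 · 4807
4807 = 11 · 437
437 = 19 · 23
14421 = 3 · 11 · 19 · 23, which has 4 distinct prime factors.

4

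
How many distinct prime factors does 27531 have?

27531 = 3^2 · 3059
3059 = 7 · 437
437 = 19 · 23
27531 = 3^2 · 7 · 19 · 23, which has 4 distinct prime factors.

4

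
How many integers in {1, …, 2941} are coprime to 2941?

2752

Factor: 2941 = 17 · 173.
φ(2941) = (17−1) · (173−1) = 16 · 172 = 2752.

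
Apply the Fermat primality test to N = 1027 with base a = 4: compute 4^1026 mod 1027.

144

4^1 ≡ 4 (mod 1027)
4^2 ≡ 4^2 = 16 ≡ 16 (mod 1027)
4^4 ≡ 16^2 = 256 ≡ 256 (mod 1027)
4^8 ≡ 256^2 = 65536 ≡ 835 (mod 1027)
4^16 ≡ 835^2 = 697225 ≡ 919 (mod 1027)
4^32 ≡ 919^2 = 844561 ≡ 367 (mod 1027)
4^64 ≡ 367^2 = 134689 ≡ 152 (mod 1027)
4^128 ≡ 152^2 = 23104 ≡ 510 (mod 1027)
4^256 ≡ 510^2 = 260100 ≡ 269 (mod 1027)
4^512 ≡ 269^2 = 72361 ≡ 471 (mod 1027)
4^1024 ≡ 471^2 = 221841 ≡ 9 (mod 1027)
1026 = 1024 + 2 in binary powers of 2.
So 4^1026 ≡ 9 · 16 ≡ 144 (mod 1027).
Since 144 ≠ 1, base 4 is a Fermat witness: 1027 is composite.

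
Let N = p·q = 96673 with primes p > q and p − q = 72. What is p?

Since p = q + 72, we have 96673 = q(q + 72), so q² + 72q − 96673 = 0.
Discriminant: 72² + 4·96673 = 5184 + 386692 = 391876; √391876 = 626.
q = (−72 + 626)/2 = 277, and p = q + 72 = 349.
Check: 277 · 349 = 96673.

349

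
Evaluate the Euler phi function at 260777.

234000

Factor: 260777 = 11 · 151 · 157.
φ(260777) = (11−1) · (151−1) · (157−1) = 10 · 150 · 156 = 234000.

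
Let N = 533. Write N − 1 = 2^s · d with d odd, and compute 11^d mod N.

533 − 1 = 532 = 2^2 · 133, so d = 133.
11^1 ≡ 11 (mod 533)
11^2 ≡ 11^2 = 121 ≡ 121 (mod 533)
11^4 ≡ 121^2 = 14641 ≡ 250 (mod 533)
11^8 ≡ 250^2 = 62500 ≡ 139 (mod 533)
11^16 ≡ 139^2 = 19321 ≡ 133 (mod 533)
11^32 ≡ 133^2 = 17689 ≡ 100 (mod 533)
11^64 ≡ 100^2 = 10000 ≡ 406 (mod 533)
11^128 ≡ 406^2 = 164836 ≡ 139 (mod 533)
133 = 128 + 4 + 1 in binary powers of 2.
So 11^133 ≡ 139 · 250 · 11 ≡ 89 (mod 533).
Squaring chain: 89 → 459; never reaches −1, so base 11 is a Miller–Rabin witness that 533 is composite.

89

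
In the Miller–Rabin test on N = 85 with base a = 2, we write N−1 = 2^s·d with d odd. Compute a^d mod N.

32

85 − 1 = 84 = 2^2 · 21, so d = 21.
2^1 ≡ 2 (mod 85)
2^2 ≡ 2^2 = 4 ≡ 4 (mod 85)
2^4 ≡ 4^2 = 16 ≡ 16 (mod 85)
2^8 ≡ 16^2 = 256 ≡ 1 (mod 85)
2^16 ≡ 1^2 = 1 ≡ 1 (mod 85)
21 = 16 + 4 + 1 in binary powers of 2.
So 2^21 ≡ 1 · 16 · 2 ≡ 32 (mod 85).
Squaring chain: 32 → 4; never reaches −1, so base 2 is a Miller–Rabin witness that 85 is composite.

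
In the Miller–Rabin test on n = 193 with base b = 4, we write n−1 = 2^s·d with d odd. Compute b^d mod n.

64

193 − 1 = 192 = 2^6 · 3, so d = 3.
4^1 ≡ 4 (mod 193)
4^2 ≡ 4^2 = 16 ≡ 16 (mod 193)
3 = 2 + 1 in binary powers of 2.
So 4^3 ≡ 16 · 4 ≡ 64 (mod 193).
Squaring chain: 64 → 43 → 112 → 192 → 1 → 1; reaches −1, so base 4 does not prove 193 composite.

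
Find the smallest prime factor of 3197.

3197 is odd.
Digit sum 20, not divisible by 3.
Ends in 7: not divisible by 5.
7: 3197 = 7·456 + 5
11: 3197 = 11·290 + 7
13: 3197 = 13·245 + 12
17: 3197 = 17·188 + 1
19: 3197 = 19·168 + 5
23: 3197 = 23·139

23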